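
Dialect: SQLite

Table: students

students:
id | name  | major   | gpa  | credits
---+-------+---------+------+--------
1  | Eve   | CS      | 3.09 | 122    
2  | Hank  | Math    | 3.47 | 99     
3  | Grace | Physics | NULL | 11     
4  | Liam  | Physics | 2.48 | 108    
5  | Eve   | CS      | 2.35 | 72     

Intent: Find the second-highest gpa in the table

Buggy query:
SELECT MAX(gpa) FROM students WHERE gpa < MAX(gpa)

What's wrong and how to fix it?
Bug: MAX(gpa) on the right of the comparison is an aggregate-in-WHERE error

Fix: Compute the overall MAX in a subquery, then take MAX of rows below it

Corrected query:
SELECT MAX(gpa) FROM students WHERE gpa < (SELECT MAX(gpa) FROM students)

Result:
MAX(gpa)
--------
3.09    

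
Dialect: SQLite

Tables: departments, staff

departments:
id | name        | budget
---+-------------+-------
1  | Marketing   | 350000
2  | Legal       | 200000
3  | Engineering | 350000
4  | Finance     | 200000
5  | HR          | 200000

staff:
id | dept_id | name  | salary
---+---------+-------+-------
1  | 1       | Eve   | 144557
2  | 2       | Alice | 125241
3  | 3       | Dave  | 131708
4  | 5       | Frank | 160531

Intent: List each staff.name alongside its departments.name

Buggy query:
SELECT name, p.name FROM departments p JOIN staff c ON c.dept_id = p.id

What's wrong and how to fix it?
Bug: Both tables have a 'name' column; the unqualified reference is ambiguous

Fix: Qualify the column with its table alias (c.name)

Corrected query:
SELECT c.name, p.name FROM departments p JOIN staff c ON c.dept_id = p.id

Result:
name  | name       
------+------------
Eve   | Marketing  
Alice | Legal      
Dave  | Engineering
Frank | HR         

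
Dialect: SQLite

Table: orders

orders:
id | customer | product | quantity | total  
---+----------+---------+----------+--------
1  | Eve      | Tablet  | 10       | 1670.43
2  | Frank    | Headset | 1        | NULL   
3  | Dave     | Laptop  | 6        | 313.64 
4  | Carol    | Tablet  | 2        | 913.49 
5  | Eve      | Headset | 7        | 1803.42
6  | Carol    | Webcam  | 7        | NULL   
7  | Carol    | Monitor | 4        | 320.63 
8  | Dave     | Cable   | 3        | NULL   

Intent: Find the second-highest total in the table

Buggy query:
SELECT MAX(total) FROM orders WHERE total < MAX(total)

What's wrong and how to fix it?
Bug: The inner MAX is an aggregate inside WHERE, which is not allowed

Fix: Compute the overall MAX in a subquery, then take MAX of rows below it

Corrected query:
SELECT MAX(total) FROM orders WHERE total < (SELECT MAX(total) FROM orders)

Result:
MAX(total)
----------
1670.43   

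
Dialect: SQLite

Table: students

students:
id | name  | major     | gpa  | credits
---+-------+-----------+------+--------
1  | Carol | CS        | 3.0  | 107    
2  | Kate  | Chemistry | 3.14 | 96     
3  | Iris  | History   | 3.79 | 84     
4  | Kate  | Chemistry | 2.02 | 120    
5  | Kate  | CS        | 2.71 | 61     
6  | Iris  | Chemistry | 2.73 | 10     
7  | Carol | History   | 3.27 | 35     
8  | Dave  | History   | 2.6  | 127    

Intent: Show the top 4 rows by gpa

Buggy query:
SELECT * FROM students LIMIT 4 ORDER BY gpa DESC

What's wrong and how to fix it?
Bug: ORDER BY cannot follow LIMIT; LIMIT is the final clause

Fix: Swap the clauses: ORDER BY first, then LIMIT

Corrected query:
SELECT * FROM students ORDER BY gpa DESC LIMIT 4

Result:
id | name  | major     | gpa  | credits
---+-------+-----------+------+--------
3  | Iris  | History   | 3.79 | 84     
7  | Carol | History   | 3.27 | 35     
2  | Kate  | Chemistry | 3.14 | 96     
1  | Carol | CS        | 3    | 107    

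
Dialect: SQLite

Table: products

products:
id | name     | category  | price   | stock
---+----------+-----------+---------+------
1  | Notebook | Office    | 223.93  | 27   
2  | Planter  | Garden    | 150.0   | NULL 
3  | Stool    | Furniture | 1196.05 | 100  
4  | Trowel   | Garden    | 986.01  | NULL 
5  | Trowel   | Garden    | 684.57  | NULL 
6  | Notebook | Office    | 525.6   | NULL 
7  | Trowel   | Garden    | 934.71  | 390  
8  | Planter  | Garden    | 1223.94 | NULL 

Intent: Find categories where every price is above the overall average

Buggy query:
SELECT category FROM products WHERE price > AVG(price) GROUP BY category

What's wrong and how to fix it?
Bug: AVG() is an aggregate; it can't sit directly in WHERE

Fix: Compute the overall average in a scalar subquery and compare each group's MIN against it in HAVING

Corrected query:
SELECT category FROM products GROUP BY category HAVING MIN(price) > (SELECT AVG(price) FROM products)

Result:
category 
---------
Furniture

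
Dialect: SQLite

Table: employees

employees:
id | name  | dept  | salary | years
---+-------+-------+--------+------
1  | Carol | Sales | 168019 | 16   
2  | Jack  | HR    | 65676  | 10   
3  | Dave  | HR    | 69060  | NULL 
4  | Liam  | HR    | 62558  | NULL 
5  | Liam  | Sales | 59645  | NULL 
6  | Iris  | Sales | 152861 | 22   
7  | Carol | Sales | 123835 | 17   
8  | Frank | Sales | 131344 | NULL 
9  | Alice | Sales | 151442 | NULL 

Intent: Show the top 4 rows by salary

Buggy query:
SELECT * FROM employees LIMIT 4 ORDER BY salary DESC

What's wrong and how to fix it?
Bug: ORDER BY cannot follow LIMIT; LIMIT is the final clause

Fix: Swap the clauses: ORDER BY first, then LIMIT

Corrected query:
SELECT * FROM employees ORDER BY salary DESC LIMIT 4

Result:
id | name  | dept  | salary | years
---+-------+-------+--------+------
1  | Carol | Sales | 168019 | 16   
6  | Iris  | Sales | 152861 | 22   
9  | Alice | Sales | 151442 | NULL 
8  | Frank | Sales | 131344 | NULL 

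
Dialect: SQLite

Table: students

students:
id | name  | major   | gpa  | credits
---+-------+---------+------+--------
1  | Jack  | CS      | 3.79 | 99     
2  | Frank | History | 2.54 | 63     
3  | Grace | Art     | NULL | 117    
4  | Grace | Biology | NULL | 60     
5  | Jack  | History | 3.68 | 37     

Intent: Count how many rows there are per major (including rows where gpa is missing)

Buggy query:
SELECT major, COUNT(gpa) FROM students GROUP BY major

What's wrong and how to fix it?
Bug: COUNT(column) counts non-NULL values only; rows with NULL gpa aren't counted

Fix: Replace COUNT(gpa) with COUNT(*)

Corrected query:
SELECT major, COUNT(*) FROM students GROUP BY major

Result:
major   | COUNT(*)
--------+---------
Art     | 1       
Biology | 1       
CS      | 1       
History | 2       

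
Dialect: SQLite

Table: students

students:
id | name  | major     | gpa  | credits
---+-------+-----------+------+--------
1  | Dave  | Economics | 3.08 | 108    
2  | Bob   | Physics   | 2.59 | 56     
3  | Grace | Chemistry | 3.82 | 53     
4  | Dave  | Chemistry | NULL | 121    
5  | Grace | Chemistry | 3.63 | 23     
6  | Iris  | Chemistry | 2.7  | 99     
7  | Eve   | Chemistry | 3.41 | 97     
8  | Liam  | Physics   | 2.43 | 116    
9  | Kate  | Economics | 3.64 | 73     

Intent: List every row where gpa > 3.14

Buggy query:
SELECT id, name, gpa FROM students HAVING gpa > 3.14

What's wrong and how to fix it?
Bug: HAVING filters the output of aggregation, but this query has no GROUP BY and no aggregate functions, so SQLite rejects it (HAVING clause on a non-aggregate query); the condition here is per row

Fix: Use WHERE for row-level filtering

Corrected query:
SELECT id, name, gpa FROM students WHERE gpa > 3.14

Result:
id | name  | gpa 
---+-------+-----
3  | Grace | 3.82
5  | Grace | 3.63
7  | Eve   | 3.41
9  | Kate  | 3.64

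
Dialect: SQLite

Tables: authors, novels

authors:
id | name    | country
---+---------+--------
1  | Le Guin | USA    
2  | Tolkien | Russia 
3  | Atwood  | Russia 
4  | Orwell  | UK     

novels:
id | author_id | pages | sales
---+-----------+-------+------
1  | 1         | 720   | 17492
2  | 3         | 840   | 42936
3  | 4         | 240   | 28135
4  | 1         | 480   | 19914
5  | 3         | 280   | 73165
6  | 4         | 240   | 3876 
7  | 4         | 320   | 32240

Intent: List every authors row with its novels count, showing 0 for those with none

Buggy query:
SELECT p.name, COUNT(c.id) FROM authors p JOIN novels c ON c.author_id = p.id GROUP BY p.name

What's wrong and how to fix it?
Bug: INNER JOIN drops authors rows that have no matching novels rows

Fix: Switch to LEFT JOIN to retain unmatched parent rows

Corrected query:
SELECT p.name, COUNT(c.id) FROM authors p LEFT JOIN novels c ON c.author_id = p.id GROUP BY p.name

Result:
name    | COUNT(c.id)
--------+------------
Atwood  | 2          
Le Guin | 2          
Orwell  | 3          
Tolkien | 0          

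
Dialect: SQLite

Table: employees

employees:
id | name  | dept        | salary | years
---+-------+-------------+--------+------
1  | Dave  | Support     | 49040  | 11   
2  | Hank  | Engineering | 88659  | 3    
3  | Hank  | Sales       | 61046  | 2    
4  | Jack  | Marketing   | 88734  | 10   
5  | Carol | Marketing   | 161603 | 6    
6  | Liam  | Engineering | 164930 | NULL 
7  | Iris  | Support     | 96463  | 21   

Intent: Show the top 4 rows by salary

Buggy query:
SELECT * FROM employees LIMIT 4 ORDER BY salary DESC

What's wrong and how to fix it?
Bug: LIMIT must come after ORDER BY

Fix: Swap the clauses: ORDER BY first, then LIMIT

Corrected query:
SELECT * FROM employees ORDER BY salary DESC LIMIT 4

Result:
id | name  | dept        | salary | years
---+-------+-------------+--------+------
6  | Liam  | Engineering | 164930 | NULL 
5  | Carol | Marketing   | 161603 | 6    
7  | Iris  | Support     | 96463  | 21   
4  | Jack  | Marketing   | 88734  | 10   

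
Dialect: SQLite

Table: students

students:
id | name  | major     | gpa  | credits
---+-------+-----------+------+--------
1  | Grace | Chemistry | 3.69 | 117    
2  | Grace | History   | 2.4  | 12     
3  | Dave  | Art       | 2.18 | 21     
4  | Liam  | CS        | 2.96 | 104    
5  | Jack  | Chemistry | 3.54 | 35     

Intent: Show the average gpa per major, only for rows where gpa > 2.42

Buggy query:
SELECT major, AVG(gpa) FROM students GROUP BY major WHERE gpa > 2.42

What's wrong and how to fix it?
Bug: Row-level WHERE must come before GROUP BY in the clause order

Fix: Move the WHERE clause before GROUP BY

Corrected query:
SELECT major, AVG(gpa) FROM students WHERE gpa > 2.42 GROUP BY major

Result:
major     | AVG(gpa)
----------+---------
CS        | 2.96    
Chemistry | 3.615   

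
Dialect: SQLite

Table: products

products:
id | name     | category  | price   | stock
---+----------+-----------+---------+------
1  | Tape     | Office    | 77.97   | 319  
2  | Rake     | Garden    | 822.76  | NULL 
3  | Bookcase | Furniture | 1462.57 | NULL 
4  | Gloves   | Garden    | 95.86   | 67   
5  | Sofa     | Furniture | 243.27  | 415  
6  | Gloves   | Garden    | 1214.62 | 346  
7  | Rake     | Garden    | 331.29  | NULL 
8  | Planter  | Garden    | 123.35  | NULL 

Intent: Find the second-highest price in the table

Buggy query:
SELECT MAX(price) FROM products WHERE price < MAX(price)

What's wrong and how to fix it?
Bug: MAX(price) on the right of the comparison is an aggregate-in-WHERE error

Fix: Compute the overall MAX in a subquery, then take MAX of rows below it

Corrected query:
SELECT MAX(price) FROM products WHERE price < (SELECT MAX(price) FROM products)

Result:
MAX(price)
----------
1214.62   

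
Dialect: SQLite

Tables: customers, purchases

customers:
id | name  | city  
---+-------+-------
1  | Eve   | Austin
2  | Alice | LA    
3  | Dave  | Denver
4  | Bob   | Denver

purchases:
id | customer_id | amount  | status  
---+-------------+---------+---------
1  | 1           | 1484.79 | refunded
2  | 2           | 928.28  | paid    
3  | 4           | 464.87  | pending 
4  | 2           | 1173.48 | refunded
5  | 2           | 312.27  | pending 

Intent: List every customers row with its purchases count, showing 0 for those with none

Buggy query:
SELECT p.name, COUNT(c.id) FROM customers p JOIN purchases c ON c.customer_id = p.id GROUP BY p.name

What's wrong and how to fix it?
Bug: An inner join excludes parents with zero children

Fix: Use LEFT JOIN so parents without children still appear (COUNT(c.id) gives 0)

Corrected query:
SELECT p.name, COUNT(c.id) FROM customers p LEFT JOIN purchases c ON c.customer_id = p.id GROUP BY p.name

Result:
name  | COUNT(c.id)
------+------------
Alice | 3          
Bob   | 1          
Dave  | 0          
Eve   | 1          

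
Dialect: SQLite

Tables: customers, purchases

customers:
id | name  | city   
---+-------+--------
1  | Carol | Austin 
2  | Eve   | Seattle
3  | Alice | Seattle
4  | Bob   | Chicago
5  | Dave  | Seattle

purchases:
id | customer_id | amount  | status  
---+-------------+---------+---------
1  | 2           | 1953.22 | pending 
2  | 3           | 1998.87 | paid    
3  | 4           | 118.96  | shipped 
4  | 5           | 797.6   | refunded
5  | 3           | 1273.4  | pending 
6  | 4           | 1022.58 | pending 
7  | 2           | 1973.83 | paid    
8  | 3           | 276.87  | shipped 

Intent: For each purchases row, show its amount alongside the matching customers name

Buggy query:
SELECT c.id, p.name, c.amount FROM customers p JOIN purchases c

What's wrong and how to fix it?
Bug: JOIN with no ON clause produces a cartesian product; every purchases row pairs with every customers row

Fix: Add ON c.customer_id = p.id to the JOIN

Corrected query:
SELECT c.id, p.name, c.amount FROM customers p JOIN purchases c ON c.customer_id = p.id

Result:
id | name  | amount 
---+-------+--------
1  | Eve   | 1953.22
2  | Alice | 1998.87
3  | Bob   | 118.96 
4  | Dave  | 797.6  
5  | Alice | 1273.4 
6  | Bob   | 1022.58
7  | Eve   | 1973.83
8  | Alice | 276.87 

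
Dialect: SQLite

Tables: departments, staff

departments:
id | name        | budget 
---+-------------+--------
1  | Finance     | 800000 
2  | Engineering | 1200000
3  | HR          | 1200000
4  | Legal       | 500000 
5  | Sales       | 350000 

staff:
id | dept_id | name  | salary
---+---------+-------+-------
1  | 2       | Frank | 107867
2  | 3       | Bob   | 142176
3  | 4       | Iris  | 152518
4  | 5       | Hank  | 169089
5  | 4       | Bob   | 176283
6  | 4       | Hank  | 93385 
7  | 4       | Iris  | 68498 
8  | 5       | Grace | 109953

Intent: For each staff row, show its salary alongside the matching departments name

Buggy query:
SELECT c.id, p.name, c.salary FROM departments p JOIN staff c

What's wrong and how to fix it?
Bug: Missing join condition: each staff row is matched to all departments rows instead of just its own

Fix: Add ON c.dept_id = p.id to the JOIN

Corrected query:
SELECT c.id, p.name, c.salary FROM departments p JOIN staff c ON c.dept_id = p.id

Result:
id | name        | salary
---+-------------+-------
1  | Engineering | 107867
2  | HR          | 142176
3  | Legal       | 152518
4  | Sales       | 169089
5  | Legal       | 176283
6  | Legal       | 93385 
7  | Legal       | 68498 
8  | Sales       | 109953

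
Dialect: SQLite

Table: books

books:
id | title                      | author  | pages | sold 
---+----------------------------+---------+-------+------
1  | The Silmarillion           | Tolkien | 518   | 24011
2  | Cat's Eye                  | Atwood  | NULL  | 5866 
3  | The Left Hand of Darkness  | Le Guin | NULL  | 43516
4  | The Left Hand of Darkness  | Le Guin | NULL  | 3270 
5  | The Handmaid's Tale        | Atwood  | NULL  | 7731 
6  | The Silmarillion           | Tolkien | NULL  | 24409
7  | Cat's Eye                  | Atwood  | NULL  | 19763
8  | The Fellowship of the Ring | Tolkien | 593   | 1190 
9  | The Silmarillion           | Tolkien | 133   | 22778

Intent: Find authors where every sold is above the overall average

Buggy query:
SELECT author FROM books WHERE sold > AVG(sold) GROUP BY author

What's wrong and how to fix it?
Bug: AVG() is an aggregate; it can't sit directly in WHERE

Fix: Compute the overall average in a scalar subquery and compare each group's MIN against it in HAVING

Corrected query:
SELECT author FROM books GROUP BY author HAVING MIN(sold) > (SELECT AVG(sold) FROM books)

Result:
(no rows)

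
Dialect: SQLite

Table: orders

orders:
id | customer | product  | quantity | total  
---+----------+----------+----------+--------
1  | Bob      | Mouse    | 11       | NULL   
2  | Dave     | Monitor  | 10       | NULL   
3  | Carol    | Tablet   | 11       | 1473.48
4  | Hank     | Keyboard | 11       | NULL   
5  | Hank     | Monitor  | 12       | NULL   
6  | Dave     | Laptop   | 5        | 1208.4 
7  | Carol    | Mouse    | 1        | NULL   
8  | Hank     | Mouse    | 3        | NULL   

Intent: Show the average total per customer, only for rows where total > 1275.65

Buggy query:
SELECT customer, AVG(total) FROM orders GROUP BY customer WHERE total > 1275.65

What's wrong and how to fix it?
Bug: WHERE cannot follow GROUP BY

Fix: Move the WHERE clause before GROUP BY

Corrected query:
SELECT customer, AVG(total) FROM orders WHERE total > 1275.65 GROUP BY customer

Result:
customer | AVG(total)
---------+-----------
Carol    | 1473.48   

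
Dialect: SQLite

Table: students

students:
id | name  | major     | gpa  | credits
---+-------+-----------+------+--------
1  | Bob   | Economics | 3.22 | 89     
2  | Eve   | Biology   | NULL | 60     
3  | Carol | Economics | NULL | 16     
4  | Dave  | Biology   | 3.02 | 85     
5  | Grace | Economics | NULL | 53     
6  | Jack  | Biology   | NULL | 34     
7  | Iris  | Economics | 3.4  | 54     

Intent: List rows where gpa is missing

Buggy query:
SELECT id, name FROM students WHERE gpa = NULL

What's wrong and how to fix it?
Bug: '= NULL' is always unknown in SQL three-valued logic, so no rows match

Fix: Replace '= NULL' with 'IS NULL'

Corrected query:
SELECT id, name FROM students WHERE gpa IS NULL

Result:
id | name 
---+------
2  | Eve  
3  | Carol
5  | Grace
6  | Jack 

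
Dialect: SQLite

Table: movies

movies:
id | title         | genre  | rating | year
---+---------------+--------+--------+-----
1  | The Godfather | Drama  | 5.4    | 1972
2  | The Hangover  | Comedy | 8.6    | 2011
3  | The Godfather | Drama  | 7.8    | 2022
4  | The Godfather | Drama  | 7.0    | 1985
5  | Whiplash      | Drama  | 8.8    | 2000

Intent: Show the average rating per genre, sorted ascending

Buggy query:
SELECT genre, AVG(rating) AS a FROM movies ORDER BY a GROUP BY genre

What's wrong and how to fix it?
Bug: ORDER BY appears before GROUP BY; SQL clause order requires GROUP BY first

Fix: Move ORDER BY to the end, after GROUP BY

Corrected query:
SELECT genre, AVG(rating) AS a FROM movies GROUP BY genre ORDER BY a

Result:
genre  | a   
-------+-----
Drama  | 7.25
Comedy | 8.6 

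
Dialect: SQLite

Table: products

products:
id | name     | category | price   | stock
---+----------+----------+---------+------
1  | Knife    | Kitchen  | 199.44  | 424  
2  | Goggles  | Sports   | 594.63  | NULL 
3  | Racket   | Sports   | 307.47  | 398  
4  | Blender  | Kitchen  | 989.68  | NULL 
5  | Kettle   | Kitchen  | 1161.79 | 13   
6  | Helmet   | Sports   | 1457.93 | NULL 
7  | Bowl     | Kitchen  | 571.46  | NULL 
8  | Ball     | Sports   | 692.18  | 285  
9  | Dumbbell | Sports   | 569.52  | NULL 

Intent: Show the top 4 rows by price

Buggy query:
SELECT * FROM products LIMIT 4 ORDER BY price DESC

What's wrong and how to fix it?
Bug: LIMIT must come after ORDER BY

Fix: Swap the clauses: ORDER BY first, then LIMIT

Corrected query:
SELECT * FROM products ORDER BY price DESC LIMIT 4

Result:
id | name    | category | price   | stock
---+---------+----------+---------+------
6  | Helmet  | Sports   | 1457.93 | NULL 
5  | Kettle  | Kitchen  | 1161.79 | 13   
4  | Blender | Kitchen  | 989.68  | NULL 
8  | Ball    | Sports   | 692.18  | 285  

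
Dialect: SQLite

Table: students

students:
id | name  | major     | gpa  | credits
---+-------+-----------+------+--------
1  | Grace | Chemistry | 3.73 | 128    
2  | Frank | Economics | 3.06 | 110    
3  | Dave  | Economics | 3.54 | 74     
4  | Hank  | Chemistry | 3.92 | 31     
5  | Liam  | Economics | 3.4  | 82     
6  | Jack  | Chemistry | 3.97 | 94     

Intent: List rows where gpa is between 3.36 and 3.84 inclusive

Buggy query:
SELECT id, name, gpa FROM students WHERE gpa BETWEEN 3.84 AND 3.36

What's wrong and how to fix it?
Bug: BETWEEN expects the lower bound first; with 3.84 AND 3.36 the range is empty

Fix: Write BETWEEN 3.36 AND 3.84

Corrected query:
SELECT id, name, gpa FROM students WHERE gpa BETWEEN 3.36 AND 3.84

Result:
id | name  | gpa 
---+-------+-----
1  | Grace | 3.73
3  | Dave  | 3.54
5  | Liam  | 3.4 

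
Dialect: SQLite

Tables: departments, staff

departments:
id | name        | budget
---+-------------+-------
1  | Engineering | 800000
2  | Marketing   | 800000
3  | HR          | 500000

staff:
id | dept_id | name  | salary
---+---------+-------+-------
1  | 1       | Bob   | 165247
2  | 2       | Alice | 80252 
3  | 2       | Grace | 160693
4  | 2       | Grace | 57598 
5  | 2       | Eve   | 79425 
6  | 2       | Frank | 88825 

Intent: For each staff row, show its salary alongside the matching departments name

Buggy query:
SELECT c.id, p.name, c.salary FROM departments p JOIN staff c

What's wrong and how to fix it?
Bug: Missing join condition: each staff row is matched to all departments rows instead of just its own

Fix: Specify the join condition linking the foreign key to the parent id

Corrected query:
SELECT c.id, p.name, c.salary FROM departments p JOIN staff c ON c.dept_id = p.id

Result:
id | name        | salary
---+-------------+-------
1  | Engineering | 165247
2  | Marketing   | 80252 
3  | Marketing   | 160693
4  | Marketing   | 57598 
5  | Marketing   | 79425 
6  | Marketing   | 88825 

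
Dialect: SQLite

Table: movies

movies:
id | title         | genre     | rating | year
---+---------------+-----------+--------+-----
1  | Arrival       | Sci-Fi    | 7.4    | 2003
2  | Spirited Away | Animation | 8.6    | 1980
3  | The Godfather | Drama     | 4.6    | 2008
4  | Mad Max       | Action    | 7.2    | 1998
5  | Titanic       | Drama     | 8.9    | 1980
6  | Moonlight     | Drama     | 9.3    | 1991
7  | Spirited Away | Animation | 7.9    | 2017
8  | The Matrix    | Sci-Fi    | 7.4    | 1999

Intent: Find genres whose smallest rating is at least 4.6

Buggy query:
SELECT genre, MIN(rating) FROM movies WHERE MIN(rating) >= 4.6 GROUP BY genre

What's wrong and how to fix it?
Bug: Aggregates like MIN are computed per group after WHERE runs

Fix: Use HAVING for the per-group MIN condition

Corrected query:
SELECT genre, MIN(rating) FROM movies GROUP BY genre HAVING MIN(rating) >= 4.6

Result:
genre     | MIN(rating)
----------+------------
Action    | 7.2        
Animation | 7.9        
Drama     | 4.6        
Sci-Fi    | 7.4        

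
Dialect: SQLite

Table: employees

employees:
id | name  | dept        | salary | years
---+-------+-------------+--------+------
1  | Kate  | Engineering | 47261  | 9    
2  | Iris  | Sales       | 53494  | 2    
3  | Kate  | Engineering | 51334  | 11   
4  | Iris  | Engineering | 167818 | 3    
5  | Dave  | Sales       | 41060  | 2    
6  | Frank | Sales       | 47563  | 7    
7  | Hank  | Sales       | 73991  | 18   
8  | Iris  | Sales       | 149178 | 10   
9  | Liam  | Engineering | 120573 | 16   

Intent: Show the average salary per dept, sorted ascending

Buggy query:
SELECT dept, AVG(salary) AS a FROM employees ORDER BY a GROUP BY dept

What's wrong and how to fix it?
Bug: ORDER BY appears before GROUP BY; SQL clause order requires GROUP BY first

Fix: Move ORDER BY to the end, after GROUP BY

Corrected query:
SELECT dept, AVG(salary) AS a FROM employees GROUP BY dept ORDER BY a

Result:
dept        | a      
------------+--------
Sales       | 73057.2
Engineering | 96746.5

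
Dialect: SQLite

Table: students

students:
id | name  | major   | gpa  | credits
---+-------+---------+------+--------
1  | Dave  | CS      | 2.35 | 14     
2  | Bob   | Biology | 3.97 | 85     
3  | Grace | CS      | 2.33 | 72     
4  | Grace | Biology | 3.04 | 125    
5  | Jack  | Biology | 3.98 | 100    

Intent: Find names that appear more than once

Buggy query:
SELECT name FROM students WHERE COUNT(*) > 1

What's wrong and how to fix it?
Bug: COUNT(*) is an aggregate and cannot be used in WHERE

Fix: GROUP BY name, then filter groups with HAVING COUNT(*) > 1

Corrected query:
SELECT name FROM students GROUP BY name HAVING COUNT(*) > 1

Result:
name 
-----
Grace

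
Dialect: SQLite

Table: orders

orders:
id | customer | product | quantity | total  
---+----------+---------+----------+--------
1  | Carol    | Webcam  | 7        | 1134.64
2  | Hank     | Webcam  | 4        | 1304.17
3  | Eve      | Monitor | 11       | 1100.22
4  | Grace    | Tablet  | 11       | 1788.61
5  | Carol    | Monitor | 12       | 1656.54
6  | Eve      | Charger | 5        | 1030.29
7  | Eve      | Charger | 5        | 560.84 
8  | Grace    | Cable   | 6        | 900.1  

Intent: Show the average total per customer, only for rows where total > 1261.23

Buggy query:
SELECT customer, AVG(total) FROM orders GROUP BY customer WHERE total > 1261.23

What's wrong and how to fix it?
Bug: Row-level WHERE must come before GROUP BY in the clause order

Fix: Move the WHERE clause before GROUP BY

Corrected query:
SELECT customer, AVG(total) FROM orders WHERE total > 1261.23 GROUP BY customer

Result:
customer | AVG(total)
---------+-----------
Carol    | 1656.54   
Grace    | 1788.61   
Hank     | 1304.17   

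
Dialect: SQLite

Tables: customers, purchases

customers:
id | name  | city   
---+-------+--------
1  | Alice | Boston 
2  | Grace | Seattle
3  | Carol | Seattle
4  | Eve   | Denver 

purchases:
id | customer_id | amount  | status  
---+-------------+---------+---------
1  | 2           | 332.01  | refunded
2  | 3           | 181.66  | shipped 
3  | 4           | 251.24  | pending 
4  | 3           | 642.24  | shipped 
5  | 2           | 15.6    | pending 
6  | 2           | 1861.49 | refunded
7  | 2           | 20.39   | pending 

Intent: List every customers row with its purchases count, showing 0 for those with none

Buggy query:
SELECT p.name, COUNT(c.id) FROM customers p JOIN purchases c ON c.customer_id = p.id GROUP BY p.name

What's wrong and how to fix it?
Bug: INNER JOIN drops customers rows that have no matching purchases rows

Fix: Switch to LEFT JOIN to retain unmatched parent rows

Corrected query:
SELECT p.name, COUNT(c.id) FROM customers p LEFT JOIN purchases c ON c.customer_id = p.id GROUP BY p.name

Result:
name  | COUNT(c.id)
------+------------
Alice | 0          
Carol | 2          
Eve   | 1          
Grace | 4          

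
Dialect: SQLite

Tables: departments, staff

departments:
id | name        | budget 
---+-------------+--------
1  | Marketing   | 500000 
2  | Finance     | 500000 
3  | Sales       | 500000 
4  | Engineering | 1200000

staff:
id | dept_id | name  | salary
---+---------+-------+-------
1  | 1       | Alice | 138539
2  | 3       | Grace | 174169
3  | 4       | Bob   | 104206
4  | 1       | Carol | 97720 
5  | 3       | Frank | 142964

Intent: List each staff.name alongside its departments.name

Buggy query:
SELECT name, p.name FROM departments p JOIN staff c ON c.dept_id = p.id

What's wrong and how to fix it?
Bug: Both tables have a 'name' column; the unqualified reference is ambiguous

Fix: Prefix ambiguous columns with the table alias

Corrected query:
SELECT c.name, p.name FROM departments p JOIN staff c ON c.dept_id = p.id

Result:
name  | name       
------+------------
Alice | Marketing  
Grace | Sales      
Bob   | Engineering
Carol | Marketing  
Frank | Sales      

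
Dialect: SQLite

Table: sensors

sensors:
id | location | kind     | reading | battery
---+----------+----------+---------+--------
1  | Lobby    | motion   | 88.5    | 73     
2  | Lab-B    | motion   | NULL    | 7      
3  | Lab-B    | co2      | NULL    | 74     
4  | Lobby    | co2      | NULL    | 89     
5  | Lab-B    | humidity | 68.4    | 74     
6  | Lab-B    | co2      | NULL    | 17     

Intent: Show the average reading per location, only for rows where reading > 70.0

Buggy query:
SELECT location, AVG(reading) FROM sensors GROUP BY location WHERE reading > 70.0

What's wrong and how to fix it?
Bug: WHERE cannot follow GROUP BY

Fix: Move the WHERE clause before GROUP BY

Corrected query:
SELECT location, AVG(reading) FROM sensors WHERE reading > 70.0 GROUP BY location

Result:
location | AVG(reading)
---------+-------------
Lobby    | 88.5        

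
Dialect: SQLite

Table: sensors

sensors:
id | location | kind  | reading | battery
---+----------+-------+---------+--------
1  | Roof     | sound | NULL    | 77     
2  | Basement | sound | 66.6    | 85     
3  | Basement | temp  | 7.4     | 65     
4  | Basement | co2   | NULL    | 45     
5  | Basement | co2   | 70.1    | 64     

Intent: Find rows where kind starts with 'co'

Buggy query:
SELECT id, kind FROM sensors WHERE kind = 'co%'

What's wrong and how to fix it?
Bug: '=' compares the literal string including the % character; pattern matching needs LIKE

Fix: Replace '=' with LIKE so 'co%' is treated as a pattern

Corrected query:
SELECT id, kind FROM sensors WHERE kind LIKE 'co%'

Result:
id | kind
---+-----
4  | co2 
5  | co2 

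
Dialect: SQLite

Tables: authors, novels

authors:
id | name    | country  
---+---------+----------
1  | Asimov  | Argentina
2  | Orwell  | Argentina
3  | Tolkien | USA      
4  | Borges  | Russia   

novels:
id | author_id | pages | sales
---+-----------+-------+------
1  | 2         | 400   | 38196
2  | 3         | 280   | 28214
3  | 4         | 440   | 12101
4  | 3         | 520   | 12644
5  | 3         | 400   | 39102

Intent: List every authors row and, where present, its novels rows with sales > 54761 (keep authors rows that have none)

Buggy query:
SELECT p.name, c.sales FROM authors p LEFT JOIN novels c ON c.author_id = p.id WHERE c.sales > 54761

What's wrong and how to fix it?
Bug: Filtering c.sales in WHERE discards the NULL rows produced by LEFT JOIN, turning it into an inner join

Fix: Put 'c.sales > 54761' in the JOIN's ON clause instead of WHERE

Corrected query:
SELECT p.name, c.sales FROM authors p LEFT JOIN novels c ON c.author_id = p.id AND c.sales > 54761

Result:
name    | sales
--------+------
Asimov  | NULL 
Orwell  | NULL 
Tolkien | NULL 
Borges  | NULL 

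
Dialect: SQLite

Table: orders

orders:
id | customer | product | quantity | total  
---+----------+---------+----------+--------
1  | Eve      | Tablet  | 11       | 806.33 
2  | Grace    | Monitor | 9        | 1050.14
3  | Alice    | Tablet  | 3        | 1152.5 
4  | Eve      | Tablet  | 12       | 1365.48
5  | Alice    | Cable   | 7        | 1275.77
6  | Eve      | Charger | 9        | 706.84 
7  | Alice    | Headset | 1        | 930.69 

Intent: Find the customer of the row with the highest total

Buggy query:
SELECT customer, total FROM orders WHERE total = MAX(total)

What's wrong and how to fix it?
Bug: WHERE is evaluated per row; an aggregate over the whole table isn't defined there

Fix: Wrap MAX in a scalar subquery so WHERE compares against a single value

Corrected query:
SELECT customer, total FROM orders WHERE total = (SELECT MAX(total) FROM orders)

Result:
customer | total  
---------+--------
Eve      | 1365.48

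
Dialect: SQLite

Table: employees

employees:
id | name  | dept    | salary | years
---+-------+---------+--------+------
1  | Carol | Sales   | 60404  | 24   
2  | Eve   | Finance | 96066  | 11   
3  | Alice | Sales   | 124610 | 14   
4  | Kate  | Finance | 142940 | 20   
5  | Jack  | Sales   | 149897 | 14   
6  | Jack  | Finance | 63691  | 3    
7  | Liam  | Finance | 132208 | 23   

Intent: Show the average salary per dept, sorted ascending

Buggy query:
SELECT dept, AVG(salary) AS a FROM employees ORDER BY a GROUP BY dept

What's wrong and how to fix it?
Bug: GROUP BY must precede ORDER BY

Fix: Move ORDER BY to the end, after GROUP BY

Corrected query:
SELECT dept, AVG(salary) AS a FROM employees GROUP BY dept ORDER BY a

Result:
dept    | a        
--------+----------
Finance | 108726.25
Sales   | 111637   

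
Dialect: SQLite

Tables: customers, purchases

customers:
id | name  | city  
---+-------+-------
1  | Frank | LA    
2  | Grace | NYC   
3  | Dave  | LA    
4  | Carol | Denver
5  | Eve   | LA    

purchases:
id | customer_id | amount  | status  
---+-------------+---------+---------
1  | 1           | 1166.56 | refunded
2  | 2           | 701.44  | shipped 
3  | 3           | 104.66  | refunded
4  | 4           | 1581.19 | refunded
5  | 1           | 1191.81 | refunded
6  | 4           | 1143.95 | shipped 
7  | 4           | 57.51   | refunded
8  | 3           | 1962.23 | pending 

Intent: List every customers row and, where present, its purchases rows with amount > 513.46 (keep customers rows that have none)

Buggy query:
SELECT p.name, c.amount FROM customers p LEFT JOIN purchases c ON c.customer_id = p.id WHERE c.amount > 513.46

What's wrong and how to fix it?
Bug: A WHERE condition on the right-hand table after LEFT JOIN drops unmatched parents

Fix: Put 'c.amount > 513.46' in the JOIN's ON clause instead of WHERE

Corrected query:
SELECT p.name, c.amount FROM customers p LEFT JOIN purchases c ON c.customer_id = p.id AND c.amount > 513.46

Result:
name  | amount 
------+--------
Frank | 1166.56
Frank | 1191.81
Grace | 701.44 
Dave  | 1962.23
Carol | 1143.95
Carol | 1581.19
Eve   | NULL   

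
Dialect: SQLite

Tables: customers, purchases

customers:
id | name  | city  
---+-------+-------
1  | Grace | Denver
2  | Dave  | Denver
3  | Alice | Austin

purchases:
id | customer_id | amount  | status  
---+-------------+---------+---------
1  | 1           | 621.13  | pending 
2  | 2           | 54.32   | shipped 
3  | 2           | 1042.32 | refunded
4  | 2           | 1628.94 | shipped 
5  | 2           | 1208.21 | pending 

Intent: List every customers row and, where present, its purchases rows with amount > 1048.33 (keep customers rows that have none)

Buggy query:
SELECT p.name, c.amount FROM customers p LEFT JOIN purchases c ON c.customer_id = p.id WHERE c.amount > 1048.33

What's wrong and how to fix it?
Bug: Filtering c.amount in WHERE discards the NULL rows produced by LEFT JOIN, turning it into an inner join

Fix: Put 'c.amount > 1048.33' in the JOIN's ON clause instead of WHERE

Corrected query:
SELECT p.name, c.amount FROM customers p LEFT JOIN purchases c ON c.customer_id = p.id AND c.amount > 1048.33

Result:
name  | amount 
------+--------
Grace | NULL   
Dave  | 1208.21
Dave  | 1628.94
Alice | NULL   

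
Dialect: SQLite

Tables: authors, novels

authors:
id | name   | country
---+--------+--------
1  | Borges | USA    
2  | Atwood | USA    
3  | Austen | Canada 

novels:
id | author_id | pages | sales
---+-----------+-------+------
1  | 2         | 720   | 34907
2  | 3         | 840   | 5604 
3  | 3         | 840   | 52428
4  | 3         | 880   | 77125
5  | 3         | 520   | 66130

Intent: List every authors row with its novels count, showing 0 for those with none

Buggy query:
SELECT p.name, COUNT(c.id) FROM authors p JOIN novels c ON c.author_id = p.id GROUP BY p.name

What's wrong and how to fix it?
Bug: INNER JOIN drops authors rows that have no matching novels rows

Fix: Use LEFT JOIN so parents without children still appear (COUNT(c.id) gives 0)

Corrected query:
SELECT p.name, COUNT(c.id) FROM authors p LEFT JOIN novels c ON c.author_id = p.id GROUP BY p.name

Result:
name   | COUNT(c.id)
-------+------------
Atwood | 1          
Austen | 4          
Borges | 0          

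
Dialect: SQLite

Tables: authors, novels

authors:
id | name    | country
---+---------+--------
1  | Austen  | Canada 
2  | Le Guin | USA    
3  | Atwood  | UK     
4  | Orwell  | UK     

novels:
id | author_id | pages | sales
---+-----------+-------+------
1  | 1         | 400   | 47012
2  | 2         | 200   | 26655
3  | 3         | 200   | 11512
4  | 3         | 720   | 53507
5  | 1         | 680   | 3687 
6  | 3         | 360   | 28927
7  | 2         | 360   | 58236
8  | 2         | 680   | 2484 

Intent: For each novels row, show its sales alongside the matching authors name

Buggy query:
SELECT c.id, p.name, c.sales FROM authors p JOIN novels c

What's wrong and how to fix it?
Bug: JOIN with no ON clause produces a cartesian product; every novels row pairs with every authors row

Fix: Add ON c.author_id = p.id to the JOIN

Corrected query:
SELECT c.id, p.name, c.sales FROM authors p JOIN novels c ON c.author_id = p.id

Result:
id | name    | sales
---+---------+------
1  | Austen  | 47012
2  | Le Guin | 26655
3  | Atwood  | 11512
4  | Atwood  | 53507
5  | Austen  | 3687 
6  | Atwood  | 28927
7  | Le Guin | 58236
8  | Le Guin | 2484 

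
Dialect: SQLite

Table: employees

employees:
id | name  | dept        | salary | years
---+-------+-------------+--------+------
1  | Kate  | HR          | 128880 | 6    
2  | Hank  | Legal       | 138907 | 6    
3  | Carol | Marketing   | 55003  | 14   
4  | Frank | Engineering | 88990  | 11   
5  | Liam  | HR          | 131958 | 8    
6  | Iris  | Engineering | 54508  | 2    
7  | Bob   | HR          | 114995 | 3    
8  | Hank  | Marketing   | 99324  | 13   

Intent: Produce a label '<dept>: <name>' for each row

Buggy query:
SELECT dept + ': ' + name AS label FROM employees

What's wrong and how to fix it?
Bug: SQLite uses || for string concatenation; + coerces text to numbers (yielding 0)

Fix: Use the || operator for string concatenation

Corrected query:
SELECT dept || ': ' || name AS label FROM employees

Result:
label             
------------------
HR: Kate          
Legal: Hank       
Marketing: Carol  
Engineering: Frank
HR: Liam          
Engineering: Iris 
HR: Bob           
Marketing: Hank   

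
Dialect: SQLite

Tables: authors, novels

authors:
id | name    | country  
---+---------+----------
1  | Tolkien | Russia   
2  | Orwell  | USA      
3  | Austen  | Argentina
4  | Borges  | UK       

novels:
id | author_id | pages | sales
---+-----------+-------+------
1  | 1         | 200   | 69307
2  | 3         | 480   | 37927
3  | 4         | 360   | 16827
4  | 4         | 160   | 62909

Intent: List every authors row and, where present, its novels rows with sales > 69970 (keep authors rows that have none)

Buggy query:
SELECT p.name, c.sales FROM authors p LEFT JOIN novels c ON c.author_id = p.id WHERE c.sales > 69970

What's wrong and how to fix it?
Bug: A WHERE condition on the right-hand table after LEFT JOIN drops unmatched parents

Fix: Put 'c.sales > 69970' in the JOIN's ON clause instead of WHERE

Corrected query:
SELECT p.name, c.sales FROM authors p LEFT JOIN novels c ON c.author_id = p.id AND c.sales > 69970

Result:
name    | sales
--------+------
Tolkien | NULL 
Orwell  | NULL 
Austen  | NULL 
Borges  | NULL 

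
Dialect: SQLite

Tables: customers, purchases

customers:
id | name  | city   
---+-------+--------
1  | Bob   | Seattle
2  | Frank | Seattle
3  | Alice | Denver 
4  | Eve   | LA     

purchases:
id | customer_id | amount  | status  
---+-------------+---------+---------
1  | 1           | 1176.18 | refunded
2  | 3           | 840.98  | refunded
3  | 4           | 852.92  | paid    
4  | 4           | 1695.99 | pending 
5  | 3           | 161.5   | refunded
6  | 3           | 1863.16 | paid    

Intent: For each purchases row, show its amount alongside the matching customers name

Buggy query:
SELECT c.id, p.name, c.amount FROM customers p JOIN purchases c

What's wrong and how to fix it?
Bug: JOIN with no ON clause produces a cartesian product; every purchases row pairs with every customers row

Fix: Add ON c.customer_id = p.id to the JOIN

Corrected query:
SELECT c.id, p.name, c.amount FROM customers p JOIN purchases c ON c.customer_id = p.id

Result:
id | name  | amount 
---+-------+--------
1  | Bob   | 1176.18
2  | Alice | 840.98 
3  | Eve   | 852.92 
4  | Eve   | 1695.99
5  | Alice | 161.5  
6  | Alice | 1863.16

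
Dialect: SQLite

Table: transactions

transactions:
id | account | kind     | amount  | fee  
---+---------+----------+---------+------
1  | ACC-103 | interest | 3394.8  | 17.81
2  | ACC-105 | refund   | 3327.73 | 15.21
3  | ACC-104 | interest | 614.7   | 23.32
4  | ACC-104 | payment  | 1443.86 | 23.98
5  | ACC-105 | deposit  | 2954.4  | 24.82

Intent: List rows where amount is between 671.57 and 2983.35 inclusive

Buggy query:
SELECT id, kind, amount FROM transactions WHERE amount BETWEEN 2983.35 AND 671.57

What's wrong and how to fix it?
Bug: BETWEEN expects the lower bound first; with 2983.35 AND 671.57 the range is empty

Fix: Write BETWEEN 671.57 AND 2983.35

Corrected query:
SELECT id, kind, amount FROM transactions WHERE amount BETWEEN 671.57 AND 2983.35

Result:
id | kind    | amount 
---+---------+--------
4  | payment | 1443.86
5  | deposit | 2954.4 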